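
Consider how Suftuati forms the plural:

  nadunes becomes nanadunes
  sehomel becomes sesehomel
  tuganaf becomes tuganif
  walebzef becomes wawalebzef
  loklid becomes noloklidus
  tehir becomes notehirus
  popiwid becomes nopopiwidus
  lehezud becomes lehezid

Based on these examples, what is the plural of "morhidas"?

morhidis

"morhidas" has last vowel 'a'. The one such stem in the data (tuganaf → tuganif) changes the last vowel to 'i' (as does lehezud), so the same rule applies.
So morhidas → morhidis.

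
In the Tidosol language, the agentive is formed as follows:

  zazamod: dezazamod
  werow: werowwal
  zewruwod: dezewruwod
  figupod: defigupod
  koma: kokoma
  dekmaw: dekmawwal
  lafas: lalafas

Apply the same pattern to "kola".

kokola

"kola" ends in -a. The one such stem in the data (koma → kokoma) repeats the first consonant+vowel as a prefix (as does lafas), so the same rule applies.
The other patterns: stems ending in -d add the prefix de-; stems ending in -w double the final consonant and add -al.
So kola → kokola.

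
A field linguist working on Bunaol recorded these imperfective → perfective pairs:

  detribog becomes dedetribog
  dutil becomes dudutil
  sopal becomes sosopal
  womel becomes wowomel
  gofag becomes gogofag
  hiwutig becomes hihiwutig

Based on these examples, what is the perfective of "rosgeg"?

rorosgeg

Every pair shown (detribog → dedetribog, dutil → dudutil, sopal → sosopal, …) follows the same rule: repeat the first consonant+vowel as a prefix.
So rosgeg → rorosgeg.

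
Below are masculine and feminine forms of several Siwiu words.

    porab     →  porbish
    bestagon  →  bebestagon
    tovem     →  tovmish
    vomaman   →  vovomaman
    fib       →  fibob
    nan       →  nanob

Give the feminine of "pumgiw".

"pumgiw" has 2 vowels. The stems with 2 vowels (porab → porbish, tovem → tovmish) delete the last vowel and add -ish.
The other patterns: stems with 1 vowel add -ob; stems with 3 vowels repeat the first consonant+vowel as a prefix.
So pumgiw → pumgwish.

pumgwish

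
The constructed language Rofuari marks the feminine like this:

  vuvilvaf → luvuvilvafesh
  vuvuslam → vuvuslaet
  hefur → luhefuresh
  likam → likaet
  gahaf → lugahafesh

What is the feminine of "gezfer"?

lugezferesh

likam and vuvilvaf both have last vowel 'a' yet inflect differently (likaet, luvuvilvafesh), so the last vowel is not what conditions the rule; the final letter is.
"gezfer" ends in -r. The one such stem in the data (hefur → luhefuresh) adds lu- … -esh around the stem, so the same rule applies.
The other pattern: stems ending in -m drop the final letter and add -et.
So gezfer → lugezferesh.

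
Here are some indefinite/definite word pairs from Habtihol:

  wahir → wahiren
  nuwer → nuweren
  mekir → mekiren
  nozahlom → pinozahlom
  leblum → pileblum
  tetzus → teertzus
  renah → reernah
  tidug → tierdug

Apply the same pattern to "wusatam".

leblum and tetzus both have last vowel 'u' yet inflect differently (pileblum, teertzus), so the last vowel is not what conditions the rule; the final letter is.
"wusatam" ends in -m. The stems ending in -m (nozahlom → pinozahlom, leblum → pileblum) add the prefix pi-.
The other patterns: stems ending in -r add -en; stems ending in -g, -h or -s insert -er- after the first vowel.
So wusatam → piwusatam.

piwusatam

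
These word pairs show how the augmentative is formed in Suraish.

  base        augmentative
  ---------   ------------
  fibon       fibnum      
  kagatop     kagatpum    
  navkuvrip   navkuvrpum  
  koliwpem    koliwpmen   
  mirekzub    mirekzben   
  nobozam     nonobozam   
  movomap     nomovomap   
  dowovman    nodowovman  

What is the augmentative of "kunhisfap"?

nokunhisfap

koliwpem and nobozam both end in -m yet inflect differently (koliwpmen, nonobozam), so the final letter is not what conditions the rule; the last vowel is.
"kunhisfap" has last vowel 'a'. The stems whose last vowel is 'a' (nobozam → nonobozam, movomap → nomovomap, dowovman → nodowovman) add the prefix no-.
The other patterns: stems whose last vowel is 'i' or 'o' delete the last vowel and add -um; stems whose last vowel is 'e' or 'u' delete the last vowel and add -en.
So kunhisfap → nokunhisfap.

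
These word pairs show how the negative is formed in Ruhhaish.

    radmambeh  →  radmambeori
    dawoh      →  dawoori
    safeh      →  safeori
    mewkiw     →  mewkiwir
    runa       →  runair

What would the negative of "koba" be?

kobair

radmambeh and runa both begin with r- yet inflect differently (radmambeori, runair), so the first letter is not what conditions the rule; the final letter is.
"koba" ends in -a. The one such stem in the data (runa → runair) adds -ir, so the same rule applies.
So koba → kobair.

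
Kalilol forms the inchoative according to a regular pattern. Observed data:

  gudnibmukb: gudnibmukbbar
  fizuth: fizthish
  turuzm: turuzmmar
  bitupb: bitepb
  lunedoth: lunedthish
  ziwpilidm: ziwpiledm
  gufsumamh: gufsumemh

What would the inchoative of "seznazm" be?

fizuth and gufsumamh both end in -h yet inflect differently (fizthish, gufsumemh), so the final letter is not what conditions the rule; the second-to-last letter is.
"seznazm" has second-to-last letter 'z'. The one such stem in the data (turuzm → turuzmmar) doubles the final consonant and adds -ar (as does gudnibmukb), so the same rule applies.
The other patterns: stems whose second-to-last letter is 't' delete the last vowel and add -ish; stems whose second-to-last letter is 'd', 'm' or 'p' change the last vowel to 'e'.
So seznazm → seznazmmar.

seznazmmar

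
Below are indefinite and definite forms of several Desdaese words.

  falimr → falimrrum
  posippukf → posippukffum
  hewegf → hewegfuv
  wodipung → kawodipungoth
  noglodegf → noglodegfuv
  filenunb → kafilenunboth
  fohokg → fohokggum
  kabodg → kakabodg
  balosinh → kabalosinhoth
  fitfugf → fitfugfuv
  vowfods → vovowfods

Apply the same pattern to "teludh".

teteludh

noglodegf and posippukf both end in -f yet inflect differently (noglodegfuv, posippukffum), so the final letter is not what conditions the rule; the second-to-last letter is.
"teludh" has second-to-last letter 'd'. The stems whose second-to-last letter is 'd' (vowfods → vovowfods, kabodg → kakabodg) repeat the first consonant+vowel as a prefix.
So teludh → teteludh.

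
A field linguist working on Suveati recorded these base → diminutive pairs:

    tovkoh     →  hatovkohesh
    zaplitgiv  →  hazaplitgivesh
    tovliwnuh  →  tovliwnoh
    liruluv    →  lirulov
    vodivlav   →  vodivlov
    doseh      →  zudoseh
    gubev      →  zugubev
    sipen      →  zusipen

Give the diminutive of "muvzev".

"muvzev" has last vowel 'e'. The stems whose last vowel is 'e' (doseh → zudoseh, gubev → zugubev, sipen → zusipen) add the prefix zu-.
So muvzev → zumuvzev.

zumuvzev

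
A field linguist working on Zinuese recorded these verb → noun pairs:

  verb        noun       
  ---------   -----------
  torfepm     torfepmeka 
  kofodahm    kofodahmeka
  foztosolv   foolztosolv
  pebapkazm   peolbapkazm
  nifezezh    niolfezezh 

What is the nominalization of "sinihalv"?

siolnihalv

torfepm and pebapkazm both end in -m yet inflect differently (torfepmeka, peolbapkazm), so the final letter is not what conditions the rule; the second-to-last letter is.
"sinihalv" has second-to-last letter 'l'. The one such stem in the data (foztosolv → foolztosolv) inserts -ol- after the first vowel (as do pebapkazm, nifezezh), so the same rule applies.
The other pattern: stems whose second-to-last letter is 'h' or 'p' add -eka.
So sinihalv → siolnihalv.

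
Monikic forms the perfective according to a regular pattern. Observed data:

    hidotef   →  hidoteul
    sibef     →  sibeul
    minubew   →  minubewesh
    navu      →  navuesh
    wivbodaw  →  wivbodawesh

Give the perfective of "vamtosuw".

vamtosuwesh

"vamtosuw" ends in -w. The stems ending in -w (minubew → minubewesh, wivbodaw → wivbodawesh) add -esh.
So vamtosuw → vamtosuwesh.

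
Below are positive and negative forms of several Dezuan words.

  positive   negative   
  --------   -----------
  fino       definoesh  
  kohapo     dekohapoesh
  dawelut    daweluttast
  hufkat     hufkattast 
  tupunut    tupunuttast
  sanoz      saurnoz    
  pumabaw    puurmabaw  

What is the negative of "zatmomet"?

fino and sanoz both have last vowel 'o' yet inflect differently (definoesh, saurnoz), so the last vowel is not what conditions the rule; the final letter is.
"zatmomet" ends in -t. The stems ending in -t (dawelut → daweluttast, hufkat → hufkattast, tupunut → tupunuttast) double the final consonant and add -ast.
So zatmomet → zatmomettast.

zatmomettast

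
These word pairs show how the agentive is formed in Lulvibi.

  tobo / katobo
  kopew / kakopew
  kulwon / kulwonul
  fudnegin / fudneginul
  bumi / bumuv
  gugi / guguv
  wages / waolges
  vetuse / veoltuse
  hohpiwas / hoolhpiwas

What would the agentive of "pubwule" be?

puolbwule

tobo and kulwon both have last vowel 'o' yet inflect differently (katobo, kulwonul), so the last vowel is not what conditions the rule; the final letter is.
"pubwule" ends in -e. The one such stem in the data (vetuse → veoltuse) inserts -ol- after the first vowel (as do wages, hohpiwas), so the same rule applies.
So pubwule → puolbwule.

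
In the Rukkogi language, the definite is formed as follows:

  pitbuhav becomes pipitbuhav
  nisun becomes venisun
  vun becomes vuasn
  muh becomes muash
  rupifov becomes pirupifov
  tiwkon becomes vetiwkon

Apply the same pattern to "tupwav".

vun and nisun both end in -n yet inflect differently (vuasn, venisun), so the final letter is not what conditions the rule; the number of vowels is.
"tupwav" has 2 vowels. The stems with 2 vowels (nisun → venisun, tiwkon → vetiwkon) add the prefix ve-.
The other patterns: stems with 1 vowel insert -as- after the first vowel; stems with 3 vowels add the prefix pi-.
So tupwav → vetupwav.

vetupwav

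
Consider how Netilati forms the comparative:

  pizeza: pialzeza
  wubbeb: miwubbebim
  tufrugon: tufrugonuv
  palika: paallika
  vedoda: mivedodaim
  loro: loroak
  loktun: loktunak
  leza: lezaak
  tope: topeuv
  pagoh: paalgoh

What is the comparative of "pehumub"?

leza and pizeza both end in -a yet inflect differently (lezaak, pialzeza), so the final letter is not what conditions the rule; the first letter is.
"pehumub" begins with p-. The stems beginning with p- (pizeza → pialzeza, palika → paallika, pagoh → paalgoh) insert -al- after the first vowel.
The other patterns: stems beginning with l- add -ak; stems beginning with t- add -uv; stems beginning with v- or w- add mi- … -im around the stem.
So pehumub → pealhumub.

pealhumub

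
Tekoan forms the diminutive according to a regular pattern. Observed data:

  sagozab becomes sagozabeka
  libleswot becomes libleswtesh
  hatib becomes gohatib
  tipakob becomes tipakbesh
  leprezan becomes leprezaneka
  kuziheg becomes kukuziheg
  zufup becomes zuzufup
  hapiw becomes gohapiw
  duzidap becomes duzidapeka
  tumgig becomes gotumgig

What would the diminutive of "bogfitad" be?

bogfitadeka

tumgig and kuziheg both end in -g yet inflect differently (gotumgig, kukuziheg), so the final letter is not what conditions the rule; the last vowel is.
"bogfitad" has last vowel 'a'. The stems whose last vowel is 'a' (duzidap → duzidapeka, leprezan → leprezaneka, sagozab → sagozabeka) add -eka.
The other patterns: stems whose last vowel is 'i' add the prefix go-; stems whose last vowel is 'e' or 'u' repeat the first consonant+vowel as a prefix; stems whose last vowel is 'o' delete the last vowel and add -esh.
So bogfitad → bogfitadeka.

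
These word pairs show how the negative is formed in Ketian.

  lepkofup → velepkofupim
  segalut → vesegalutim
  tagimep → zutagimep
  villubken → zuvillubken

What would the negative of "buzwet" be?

lepkofup and tagimep both end in -p yet inflect differently (velepkofupim, zutagimep), so the final letter is not what conditions the rule; the last vowel is.
"buzwet" has last vowel 'e'. The stems whose last vowel is 'e' (tagimep → zutagimep, villubken → zuvillubken) add the prefix zu-.
So buzwet → zubuzwet.

zubuzwet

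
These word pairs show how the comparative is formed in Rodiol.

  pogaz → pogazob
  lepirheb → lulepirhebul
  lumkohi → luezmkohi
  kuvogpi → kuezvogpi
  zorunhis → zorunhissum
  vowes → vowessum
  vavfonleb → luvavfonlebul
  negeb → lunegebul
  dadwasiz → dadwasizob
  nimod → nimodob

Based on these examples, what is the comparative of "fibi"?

negeb and vowes both have last vowel 'e' yet inflect differently (lunegebul, vowessum), so the last vowel is not what conditions the rule; the final letter is.
"fibi" ends in -i. The stems ending in -i (kuvogpi → kuezvogpi, lumkohi → luezmkohi) insert -ez- after the first vowel.
The other patterns: stems ending in -b add lu- … -ul around the stem; stems ending in -s double the final consonant and add -um; stems ending in -d or -z add -ob.
So fibi → fiezbi.

fiezbi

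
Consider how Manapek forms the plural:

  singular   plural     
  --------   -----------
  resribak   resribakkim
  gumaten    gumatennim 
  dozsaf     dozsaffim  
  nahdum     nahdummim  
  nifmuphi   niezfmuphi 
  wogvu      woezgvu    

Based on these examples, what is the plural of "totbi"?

toeztbi

nahdum and wogvu both have last vowel 'u' yet inflect differently (nahdummim, woezgvu), so the last vowel is not what conditions the rule; whether the stem ends in a vowel or a consonant is.
"totbi" ends in a vowel. The stems ending in a vowel (nifmuphi → niezfmuphi, wogvu → woezgvu) insert -ez- after the first vowel.
The other pattern: stems ending in a consonant double the final consonant and add -im.
So totbi → toeztbi.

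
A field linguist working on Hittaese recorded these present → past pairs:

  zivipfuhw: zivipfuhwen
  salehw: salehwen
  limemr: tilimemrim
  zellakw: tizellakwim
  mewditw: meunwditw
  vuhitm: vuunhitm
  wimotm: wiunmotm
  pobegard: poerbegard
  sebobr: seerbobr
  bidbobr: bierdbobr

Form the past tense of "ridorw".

rierdorw

zivipfuhw and zellakw both end in -w yet inflect differently (zivipfuhwen, tizellakwim), so the final letter is not what conditions the rule; the second-to-last letter is.
"ridorw" has second-to-last letter 'r'. The one such stem in the data (pobegard → poerbegard) inserts -er- after the first vowel (as do sebobr, bidbobr), so the same rule applies.
The other patterns: stems whose second-to-last letter is 'h' add -en; stems whose second-to-last letter is 'k' or 'm' add ti- … -im around the stem; stems whose second-to-last letter is 't' insert -un- after the first vowel.
So ridorw → rierdorw.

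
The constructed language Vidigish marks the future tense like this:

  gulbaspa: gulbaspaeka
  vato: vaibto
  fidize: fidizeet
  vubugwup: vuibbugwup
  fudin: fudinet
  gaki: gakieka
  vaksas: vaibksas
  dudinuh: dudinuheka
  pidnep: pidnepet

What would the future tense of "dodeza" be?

dodezaeka

"dodeza" begins with d-. The one such stem in the data (dudinuh → dudinuheka) adds -eka, so the same rule applies.
So dodeza → dodezaeka.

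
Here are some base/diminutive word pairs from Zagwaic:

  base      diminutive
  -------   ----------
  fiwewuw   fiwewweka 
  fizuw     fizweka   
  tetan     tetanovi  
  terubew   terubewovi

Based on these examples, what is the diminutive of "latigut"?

latigteka

"latigut" has last vowel 'u'. The stems whose last vowel is 'u' (fiwewuw → fiwewweka, fizuw → fizweka) delete the last vowel and add -eka.
The other pattern: stems whose last vowel is 'a' or 'e' add -ovi.
So latigut → latigteka.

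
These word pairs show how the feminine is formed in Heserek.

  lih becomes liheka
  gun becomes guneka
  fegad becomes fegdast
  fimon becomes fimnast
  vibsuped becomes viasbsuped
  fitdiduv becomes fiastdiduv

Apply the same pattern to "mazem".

mazmast

gun and fimon both end in -n yet inflect differently (guneka, fimnast), so the final letter is not what conditions the rule; the number of vowels is.
"mazem" has 2 vowels. The stems with 2 vowels (fegad → fegdast, fimon → fimnast) delete the last vowel and add -ast.
The other patterns: stems with 1 vowel add -eka; stems with 3 vowels insert -as- after the first vowel.
So mazem → mazmast.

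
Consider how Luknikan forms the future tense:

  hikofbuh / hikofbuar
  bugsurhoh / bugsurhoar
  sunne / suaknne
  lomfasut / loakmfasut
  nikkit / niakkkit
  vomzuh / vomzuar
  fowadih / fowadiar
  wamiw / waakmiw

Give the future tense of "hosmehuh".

fowadih and wamiw both have last vowel 'i' yet inflect differently (fowadiar, waakmiw), so the last vowel is not what conditions the rule; the final letter is.
"hosmehuh" ends in -h. The stems ending in -h (fowadih → fowadiar, hikofbuh → hikofbuar, vomzuh → vomzuar) drop the final letter and add -ar.
The other pattern: stems ending in -e, -t or -w insert -ak- after the first vowel.
So hosmehuh → hosmehuar.

hosmehuar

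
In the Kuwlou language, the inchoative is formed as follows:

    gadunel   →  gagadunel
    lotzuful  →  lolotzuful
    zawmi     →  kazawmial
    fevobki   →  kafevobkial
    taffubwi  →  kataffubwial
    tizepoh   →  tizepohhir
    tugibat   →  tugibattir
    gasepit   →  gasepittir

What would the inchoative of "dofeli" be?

kadofelial

zawmi and gasepit both have last vowel 'i' yet inflect differently (kazawmial, gasepittir), so the last vowel is not what conditions the rule; the final letter is.
"dofeli" ends in -i. The stems ending in -i (zawmi → kazawmial, fevobki → kafevobkial, taffubwi → kataffubwial) add ka- … -al around the stem.
So dofeli → kadofelial.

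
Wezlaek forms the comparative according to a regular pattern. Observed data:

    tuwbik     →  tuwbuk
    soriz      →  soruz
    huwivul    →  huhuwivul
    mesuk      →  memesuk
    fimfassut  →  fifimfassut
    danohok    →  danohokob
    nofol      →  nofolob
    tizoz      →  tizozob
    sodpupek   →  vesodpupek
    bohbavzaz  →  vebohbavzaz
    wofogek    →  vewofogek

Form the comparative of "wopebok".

tuwbik and mesuk both end in -k yet inflect differently (tuwbuk, memesuk), so the final letter is not what conditions the rule; the last vowel is.
"wopebok" has last vowel 'o'. The stems whose last vowel is 'o' (danohok → danohokob, nofol → nofolob, tizoz → tizozob) add -ob.
The other patterns: stems whose last vowel is 'i' change the last vowel to 'u'; stems whose last vowel is 'u' repeat the first consonant+vowel as a prefix; stems whose last vowel is 'a' or 'e' add the prefix ve-.
So wopebok → wopebokob.

wopebokob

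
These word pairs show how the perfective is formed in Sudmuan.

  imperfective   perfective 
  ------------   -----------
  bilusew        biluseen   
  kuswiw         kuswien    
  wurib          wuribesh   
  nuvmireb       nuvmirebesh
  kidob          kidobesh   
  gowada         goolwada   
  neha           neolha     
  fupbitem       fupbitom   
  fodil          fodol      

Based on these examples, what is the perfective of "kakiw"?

kakien

kuswiw and wurib both have last vowel 'i' yet inflect differently (kuswien, wuribesh), so the last vowel is not what conditions the rule; the final letter is.
"kakiw" ends in -w. The stems ending in -w (bilusew → biluseen, kuswiw → kuswien) drop the final letter and add -en.
So kakiw → kakien.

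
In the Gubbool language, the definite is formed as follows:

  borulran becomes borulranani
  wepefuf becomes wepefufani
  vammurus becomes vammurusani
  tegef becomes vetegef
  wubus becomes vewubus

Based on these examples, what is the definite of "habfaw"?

vehabfaw

wepefuf and tegef both end in -f yet inflect differently (wepefufani, vetegef), so the final letter is not what conditions the rule; the number of vowels is.
"habfaw" has 2 vowels. The stems with 2 vowels (tegef → vetegef, wubus → vewubus) add the prefix ve-.
The other pattern: stems with 3 vowels add -ani.
So habfaw → vehabfaw.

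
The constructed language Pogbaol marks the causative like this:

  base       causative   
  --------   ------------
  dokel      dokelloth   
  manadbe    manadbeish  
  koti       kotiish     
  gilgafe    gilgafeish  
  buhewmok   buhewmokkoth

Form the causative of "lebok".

dokel and gilgafe both have last vowel 'e' yet inflect differently (dokelloth, gilgafeish), so the last vowel is not what conditions the rule; whether the stem ends in a vowel or a consonant is.
"lebok" ends in a consonant. The stems ending in a consonant (buhewmok → buhewmokkoth, dokel → dokelloth) double the final consonant and add -oth.
The other pattern: stems ending in a vowel add -ish.
So lebok → lebokkoth.

lebokkoth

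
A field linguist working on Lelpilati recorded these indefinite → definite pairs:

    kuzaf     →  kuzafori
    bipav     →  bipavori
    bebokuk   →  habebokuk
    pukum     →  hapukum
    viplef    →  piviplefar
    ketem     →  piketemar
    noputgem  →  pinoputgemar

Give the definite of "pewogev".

"pewogev" has last vowel 'e'. The stems whose last vowel is 'e' (viplef → piviplefar, ketem → piketemar, noputgem → pinoputgemar) add pi- … -ar around the stem.
The other patterns: stems whose last vowel is 'a' add -ori; stems whose last vowel is 'u' add the prefix ha-.
So pewogev → pipewogevar.

pipewogevar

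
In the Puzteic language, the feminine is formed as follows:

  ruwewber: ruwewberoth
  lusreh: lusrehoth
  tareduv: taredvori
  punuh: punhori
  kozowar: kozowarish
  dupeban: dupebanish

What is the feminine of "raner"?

lusreh and punuh both end in -h yet inflect differently (lusrehoth, punhori), so the final letter is not what conditions the rule; the last vowel is.
"raner" has last vowel 'e'. The stems whose last vowel is 'e' (ruwewber → ruwewberoth, lusreh → lusrehoth) add -oth.
So raner → raneroth.

raneroth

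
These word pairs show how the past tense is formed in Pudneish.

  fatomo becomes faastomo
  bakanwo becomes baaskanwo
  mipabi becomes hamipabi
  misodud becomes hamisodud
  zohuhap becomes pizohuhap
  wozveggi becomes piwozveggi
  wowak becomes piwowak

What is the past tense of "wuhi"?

mipabi and wozveggi both end in -i yet inflect differently (hamipabi, piwozveggi), so the final letter is not what conditions the rule; the first letter is.
"wuhi" begins with w-. The stems beginning with w- (wozveggi → piwozveggi, wowak → piwowak) add the prefix pi-.
The other patterns: stems beginning with b- or f- insert -as- after the first vowel; stems beginning with m- add the prefix ha-.
So wuhi → piwuhi.

piwuhi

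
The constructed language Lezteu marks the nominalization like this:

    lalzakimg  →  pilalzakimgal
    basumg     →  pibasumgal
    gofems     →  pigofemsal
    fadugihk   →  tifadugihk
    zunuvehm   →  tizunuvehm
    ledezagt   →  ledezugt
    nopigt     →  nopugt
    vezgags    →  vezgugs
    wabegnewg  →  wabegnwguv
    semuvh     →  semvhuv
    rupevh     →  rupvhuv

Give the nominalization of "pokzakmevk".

pokzakmvkuv

gofems and vezgags both end in -s yet inflect differently (pigofemsal, vezgugs), so the final letter is not what conditions the rule; the second-to-last letter is.
"pokzakmevk" has second-to-last letter 'v'. The stems whose second-to-last letter is 'v' (semuvh → semvhuv, rupevh → rupvhuv) delete the last vowel and add -uv.
The other patterns: stems whose second-to-last letter is 'm' add pi- … -al around the stem; stems whose second-to-last letter is 'h' add the prefix ti-; stems whose second-to-last letter is 'g' change the last vowel to 'u'.
So pokzakmevk → pokzakmvkuv.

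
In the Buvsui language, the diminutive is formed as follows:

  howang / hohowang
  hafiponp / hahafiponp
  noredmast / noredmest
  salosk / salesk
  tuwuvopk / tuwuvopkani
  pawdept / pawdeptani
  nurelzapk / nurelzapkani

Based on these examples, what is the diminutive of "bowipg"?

salosk and tuwuvopk both end in -k yet inflect differently (salesk, tuwuvopkani), so the final letter is not what conditions the rule; the second-to-last letter is.
"bowipg" has second-to-last letter 'p'. The stems whose second-to-last letter is 'p' (tuwuvopk → tuwuvopkani, pawdept → pawdeptani, nurelzapk → nurelzapkani) add -ani.
The other patterns: stems whose second-to-last letter is 'n' repeat the first consonant+vowel as a prefix; stems whose second-to-last letter is 's' change the last vowel to 'e'.
So bowipg → bowipgani.

bowipgani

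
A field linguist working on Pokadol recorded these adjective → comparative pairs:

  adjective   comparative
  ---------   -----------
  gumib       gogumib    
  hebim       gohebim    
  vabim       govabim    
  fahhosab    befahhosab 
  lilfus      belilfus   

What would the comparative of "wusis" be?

gowusis

gumib and fahhosab both end in -b yet inflect differently (gogumib, befahhosab), so the final letter is not what conditions the rule; the last vowel is.
"wusis" has last vowel 'i'. The stems whose last vowel is 'i' (gumib → gogumib, hebim → gohebim, vabim → govabim) add the prefix go-.
The other pattern: stems whose last vowel is 'a' or 'u' add the prefix be-.
So wusis → gowusis.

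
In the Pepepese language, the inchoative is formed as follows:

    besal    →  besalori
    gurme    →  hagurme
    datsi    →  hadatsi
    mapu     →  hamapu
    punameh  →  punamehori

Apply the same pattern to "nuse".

"nuse" ends in a vowel. The stems ending in a vowel (mapu → hamapu, datsi → hadatsi, gurme → hagurme) add the prefix ha-.
The other pattern: stems ending in a consonant add -ori.
So nuse → hanuse.

hanuse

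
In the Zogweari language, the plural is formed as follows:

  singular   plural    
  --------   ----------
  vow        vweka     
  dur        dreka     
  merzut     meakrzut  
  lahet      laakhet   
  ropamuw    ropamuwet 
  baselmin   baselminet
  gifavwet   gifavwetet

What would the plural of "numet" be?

nuakmet

vow and ropamuw both end in -w yet inflect differently (vweka, ropamuwet), so the final letter is not what conditions the rule; the number of vowels is.
"numet" has 2 vowels. The stems with 2 vowels (merzut → meakrzut, lahet → laakhet) insert -ak- after the first vowel.
The other patterns: stems with 1 vowel delete the last vowel and add -eka; stems with 3 vowels add -et.
So numet → nuakmet.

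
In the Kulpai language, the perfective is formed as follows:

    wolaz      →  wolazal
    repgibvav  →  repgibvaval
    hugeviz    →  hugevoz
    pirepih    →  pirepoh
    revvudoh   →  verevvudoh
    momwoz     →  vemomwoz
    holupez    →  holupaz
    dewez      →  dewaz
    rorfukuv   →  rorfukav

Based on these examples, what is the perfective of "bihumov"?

wolaz and hugeviz both end in -z yet inflect differently (wolazal, hugevoz), so the final letter is not what conditions the rule; the last vowel is.
"bihumov" has last vowel 'o'. The stems whose last vowel is 'o' (revvudoh → verevvudoh, momwoz → vemomwoz) add the prefix ve-.
So bihumov → vebihumov.

vebihumov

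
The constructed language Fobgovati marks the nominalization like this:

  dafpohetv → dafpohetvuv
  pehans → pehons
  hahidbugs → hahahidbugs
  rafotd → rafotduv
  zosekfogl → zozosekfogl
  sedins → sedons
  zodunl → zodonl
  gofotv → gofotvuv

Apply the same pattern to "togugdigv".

hahidbugs and pehans both end in -s yet inflect differently (hahahidbugs, pehons), so the final letter is not what conditions the rule; the second-to-last letter is.
"togugdigv" has second-to-last letter 'g'. The stems whose second-to-last letter is 'g' (zosekfogl → zozosekfogl, hahidbugs → hahahidbugs) repeat the first consonant+vowel as a prefix.
The other patterns: stems whose second-to-last letter is 't' add -uv; stems whose second-to-last letter is 'n' change the last vowel to 'o'.
So togugdigv → totogugdigv.

totogugdigv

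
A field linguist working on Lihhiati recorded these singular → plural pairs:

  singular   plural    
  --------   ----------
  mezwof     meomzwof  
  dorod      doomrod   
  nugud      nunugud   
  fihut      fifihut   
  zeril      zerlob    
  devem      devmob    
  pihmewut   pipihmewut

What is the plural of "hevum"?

nugud and dorod both end in -d yet inflect differently (nunugud, doomrod), so the final letter is not what conditions the rule; the last vowel is.
"hevum" has last vowel 'u'. The stems whose last vowel is 'u' (pihmewut → pipihmewut, fihut → fifihut, nugud → nunugud) repeat the first consonant+vowel as a prefix.
So hevum → hehevum.

hehevum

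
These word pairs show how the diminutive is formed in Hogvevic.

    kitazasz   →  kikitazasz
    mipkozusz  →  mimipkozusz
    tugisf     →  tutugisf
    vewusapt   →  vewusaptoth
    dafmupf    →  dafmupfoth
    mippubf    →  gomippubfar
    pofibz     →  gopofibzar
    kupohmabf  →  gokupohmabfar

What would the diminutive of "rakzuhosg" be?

rarakzuhosg

tugisf and dafmupf both end in -f yet inflect differently (tutugisf, dafmupfoth), so the final letter is not what conditions the rule; the second-to-last letter is.
"rakzuhosg" has second-to-last letter 's'. The stems whose second-to-last letter is 's' (kitazasz → kikitazasz, mipkozusz → mimipkozusz, tugisf → tutugisf) repeat the first consonant+vowel as a prefix.
The other patterns: stems whose second-to-last letter is 'p' add -oth; stems whose second-to-last letter is 'b' add go- … -ar around the stem.
So rakzuhosg → rarakzuhosg.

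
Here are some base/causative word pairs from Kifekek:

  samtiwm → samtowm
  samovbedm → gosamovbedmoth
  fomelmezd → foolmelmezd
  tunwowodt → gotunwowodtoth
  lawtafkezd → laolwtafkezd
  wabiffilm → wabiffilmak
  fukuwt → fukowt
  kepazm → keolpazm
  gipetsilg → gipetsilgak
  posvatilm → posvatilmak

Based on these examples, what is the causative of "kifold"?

kifoldak

posvatilm and kepazm both end in -m yet inflect differently (posvatilmak, keolpazm), so the final letter is not what conditions the rule; the second-to-last letter is.
"kifold" has second-to-last letter 'l'. The stems whose second-to-last letter is 'l' (posvatilm → posvatilmak, wabiffilm → wabiffilmak, gipetsilg → gipetsilgak) add -ak.
So kifold → kifoldak.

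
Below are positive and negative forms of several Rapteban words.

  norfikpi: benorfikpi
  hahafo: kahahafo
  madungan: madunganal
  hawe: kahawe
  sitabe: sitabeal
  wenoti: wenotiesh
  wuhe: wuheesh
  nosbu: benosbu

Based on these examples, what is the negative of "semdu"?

norfikpi and wenoti both end in -i yet inflect differently (benorfikpi, wenotiesh), so the final letter is not what conditions the rule; the first letter is.
"semdu" begins with s-. The one such stem in the data (sitabe → sitabeal) adds -al, so the same rule applies.
The other patterns: stems beginning with h- add the prefix ka-; stems beginning with n- add the prefix be-; stems beginning with w- add -esh.
So semdu → semdual.

semdual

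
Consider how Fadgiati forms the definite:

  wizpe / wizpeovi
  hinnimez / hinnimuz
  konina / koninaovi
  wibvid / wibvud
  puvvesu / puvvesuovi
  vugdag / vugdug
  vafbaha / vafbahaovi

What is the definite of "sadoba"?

sadobaovi

"sadoba" ends in a vowel. The stems ending in a vowel (puvvesu → puvvesuovi, wizpe → wizpeovi, konina → koninaovi) add -ovi.
The other pattern: stems ending in a consonant change the last vowel to 'u'.
So sadoba → sadobaovi.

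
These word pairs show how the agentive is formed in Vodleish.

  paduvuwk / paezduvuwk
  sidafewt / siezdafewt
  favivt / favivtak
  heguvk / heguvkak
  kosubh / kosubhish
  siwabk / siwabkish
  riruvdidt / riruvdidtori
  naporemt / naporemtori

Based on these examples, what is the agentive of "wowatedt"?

wowatedtori

sidafewt and favivt both end in -t yet inflect differently (siezdafewt, favivtak), so the final letter is not what conditions the rule; the second-to-last letter is.
"wowatedt" has second-to-last letter 'd'. The one such stem in the data (riruvdidt → riruvdidtori) adds -ori, so the same rule applies.
So wowatedt → wowatedtori.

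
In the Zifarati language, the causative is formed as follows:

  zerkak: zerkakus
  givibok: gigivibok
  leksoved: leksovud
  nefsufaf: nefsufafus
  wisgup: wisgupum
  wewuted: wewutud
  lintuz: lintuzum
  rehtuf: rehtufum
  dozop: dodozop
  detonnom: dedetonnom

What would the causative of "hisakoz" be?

hihisakoz

nefsufaf and rehtuf both end in -f yet inflect differently (nefsufafus, rehtufum), so the final letter is not what conditions the rule; the last vowel is.
"hisakoz" has last vowel 'o'. The stems whose last vowel is 'o' (givibok → gigivibok, detonnom → dedetonnom, dozop → dodozop) repeat the first consonant+vowel as a prefix.
The other patterns: stems whose last vowel is 'a' add -us; stems whose last vowel is 'e' change the last vowel to 'u'; stems whose last vowel is 'u' add -um.
So hisakoz → hihisakoz.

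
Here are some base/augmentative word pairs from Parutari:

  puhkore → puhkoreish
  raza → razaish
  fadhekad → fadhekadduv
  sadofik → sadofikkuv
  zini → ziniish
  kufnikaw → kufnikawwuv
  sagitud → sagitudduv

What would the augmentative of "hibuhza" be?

hibuhzaish

raza and kufnikaw both have last vowel 'a' yet inflect differently (razaish, kufnikawwuv), so the last vowel is not what conditions the rule; whether the stem ends in a vowel or a consonant is.
"hibuhza" ends in a vowel. The stems ending in a vowel (puhkore → puhkoreish, zini → ziniish, raza → razaish) add -ish.
So hibuhza → hibuhzaish.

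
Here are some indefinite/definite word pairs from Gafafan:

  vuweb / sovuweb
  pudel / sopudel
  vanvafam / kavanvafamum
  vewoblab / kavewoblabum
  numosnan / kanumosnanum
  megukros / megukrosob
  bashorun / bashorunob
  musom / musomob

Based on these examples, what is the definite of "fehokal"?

"fehokal" has last vowel 'a'. The stems whose last vowel is 'a' (vanvafam → kavanvafamum, vewoblab → kavewoblabum, numosnan → kanumosnanum) add ka- … -um around the stem.
So fehokal → kafehokalum.

kafehokalum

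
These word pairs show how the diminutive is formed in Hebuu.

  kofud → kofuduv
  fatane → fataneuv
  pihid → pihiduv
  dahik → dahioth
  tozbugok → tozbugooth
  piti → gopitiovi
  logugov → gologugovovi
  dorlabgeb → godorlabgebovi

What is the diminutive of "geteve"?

pihid and dahik both have last vowel 'i' yet inflect differently (pihiduv, dahioth), so the last vowel is not what conditions the rule; the final letter is.
"geteve" ends in -e. The one such stem in the data (fatane → fataneuv) adds -uv, so the same rule applies.
So geteve → geteveuv.

geteveuv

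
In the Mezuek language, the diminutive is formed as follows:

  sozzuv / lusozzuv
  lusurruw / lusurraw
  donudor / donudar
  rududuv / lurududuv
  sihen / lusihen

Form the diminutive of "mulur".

mular

lusurruw and rududuv both have last vowel 'u' yet inflect differently (lusurraw, lurududuv), so the last vowel is not what conditions the rule; the final letter is.
"mulur" ends in -r. The one such stem in the data (donudor → donudar) changes the last vowel to 'a' (as does lusurruw), so the same rule applies.
The other pattern: stems ending in -n or -v add the prefix lu-.
So mulur → mular.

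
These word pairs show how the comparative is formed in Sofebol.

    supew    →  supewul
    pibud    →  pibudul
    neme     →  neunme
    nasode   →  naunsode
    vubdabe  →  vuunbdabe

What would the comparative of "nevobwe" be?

neme and supew both have last vowel 'e' yet inflect differently (neunme, supewul), so the last vowel is not what conditions the rule; the final letter is.
"nevobwe" ends in -e. The stems ending in -e (neme → neunme, nasode → naunsode, vubdabe → vuunbdabe) insert -un- after the first vowel.
So nevobwe → neunvobwe.

neunvobwe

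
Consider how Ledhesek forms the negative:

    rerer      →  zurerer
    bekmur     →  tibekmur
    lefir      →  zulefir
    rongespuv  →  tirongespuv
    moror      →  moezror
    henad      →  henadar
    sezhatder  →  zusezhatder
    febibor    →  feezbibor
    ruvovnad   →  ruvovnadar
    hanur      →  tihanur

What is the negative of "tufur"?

moror and lefir both end in -r yet inflect differently (moezror, zulefir), so the final letter is not what conditions the rule; the last vowel is.
"tufur" has last vowel 'u'. The stems whose last vowel is 'u' (hanur → tihanur, bekmur → tibekmur, rongespuv → tirongespuv) add the prefix ti-.
So tufur → titufur.

titufur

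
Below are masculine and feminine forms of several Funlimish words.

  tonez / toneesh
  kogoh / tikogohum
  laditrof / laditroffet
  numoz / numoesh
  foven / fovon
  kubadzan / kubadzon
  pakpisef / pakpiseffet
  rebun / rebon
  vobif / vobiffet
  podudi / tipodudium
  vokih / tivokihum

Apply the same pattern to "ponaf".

ponaffet

laditrof and numoz both have last vowel 'o' yet inflect differently (laditroffet, numoesh), so the last vowel is not what conditions the rule; the final letter is.
"ponaf" ends in -f. The stems ending in -f (pakpisef → pakpiseffet, vobif → vobiffet, laditrof → laditroffet) double the final consonant and add -et.
So ponaf → ponaffet.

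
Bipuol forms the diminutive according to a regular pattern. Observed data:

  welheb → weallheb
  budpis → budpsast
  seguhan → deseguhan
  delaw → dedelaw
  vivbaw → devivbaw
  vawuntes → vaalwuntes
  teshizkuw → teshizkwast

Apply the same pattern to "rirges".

rialrges

"rirges" has last vowel 'e'. The stems whose last vowel is 'e' (welheb → weallheb, vawuntes → vaalwuntes) insert -al- after the first vowel.
So rirges → rialrges.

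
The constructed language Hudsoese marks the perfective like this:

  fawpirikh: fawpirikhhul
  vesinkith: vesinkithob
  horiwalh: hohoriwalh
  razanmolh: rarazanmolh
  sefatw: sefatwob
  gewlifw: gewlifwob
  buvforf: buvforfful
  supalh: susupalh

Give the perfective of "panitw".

panitwob

vesinkith and horiwalh both end in -h yet inflect differently (vesinkithob, hohoriwalh), so the final letter is not what conditions the rule; the second-to-last letter is.
"panitw" has second-to-last letter 't'. The stems whose second-to-last letter is 't' (vesinkith → vesinkithob, sefatw → sefatwob) add -ob.
So panitw → panitwob.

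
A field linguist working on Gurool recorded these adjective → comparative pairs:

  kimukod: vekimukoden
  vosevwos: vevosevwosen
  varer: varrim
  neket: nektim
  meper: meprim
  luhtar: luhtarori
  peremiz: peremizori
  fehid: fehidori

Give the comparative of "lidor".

"lidor" has last vowel 'o'. The stems whose last vowel is 'o' (kimukod → vekimukoden, vosevwos → vevosevwosen) add ve- … -en around the stem.
The other patterns: stems whose last vowel is 'e' delete the last vowel and add -im; stems whose last vowel is 'a' or 'i' add -ori.
So lidor → velidoren.

velidoren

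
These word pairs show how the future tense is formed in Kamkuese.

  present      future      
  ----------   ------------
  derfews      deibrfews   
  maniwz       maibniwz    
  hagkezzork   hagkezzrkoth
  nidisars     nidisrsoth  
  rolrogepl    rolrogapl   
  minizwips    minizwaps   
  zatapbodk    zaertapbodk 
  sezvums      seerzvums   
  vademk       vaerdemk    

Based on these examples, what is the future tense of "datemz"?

derfews and nidisars both end in -s yet inflect differently (deibrfews, nidisrsoth), so the final letter is not what conditions the rule; the second-to-last letter is.
"datemz" has second-to-last letter 'm'. The stems whose second-to-last letter is 'm' (sezvums → seerzvums, vademk → vaerdemk) insert -er- after the first vowel.
The other patterns: stems whose second-to-last letter is 'w' insert -ib- after the first vowel; stems whose second-to-last letter is 'r' delete the last vowel and add -oth; stems whose second-to-last letter is 'p' change the last vowel to 'a'.
So datemz → daertemz.

daertemz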